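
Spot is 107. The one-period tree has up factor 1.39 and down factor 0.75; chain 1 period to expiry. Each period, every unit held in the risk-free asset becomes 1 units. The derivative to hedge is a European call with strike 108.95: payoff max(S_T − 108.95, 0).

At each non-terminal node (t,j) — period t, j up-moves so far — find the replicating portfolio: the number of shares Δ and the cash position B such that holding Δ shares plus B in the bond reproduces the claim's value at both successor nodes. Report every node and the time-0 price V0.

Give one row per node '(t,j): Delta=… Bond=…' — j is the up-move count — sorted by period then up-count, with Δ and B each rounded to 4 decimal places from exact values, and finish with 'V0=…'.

Since d<R<u, set p* = (R−d)/(u−d) = 0.3906; price each node as the discounted p*-expectation of its children.
Payoff layer (t=1): V(1,0)=0.0000, V(1,1)=39.7800
Node (0,0) S=107.0000: V=(p*·39.7800+(1−p*)·0.0000)/1=15.5391; Δ=(39.7800−0.0000)/(148.7300−80.2500)=0.5809; B=V−Δ·S=-46.6172
Check: Δ(0,0)·S0 + B(0,0) = 15.5391 = V0.

(0,0): Delta=0.5809 Bond=-46.6172
V0=15.5391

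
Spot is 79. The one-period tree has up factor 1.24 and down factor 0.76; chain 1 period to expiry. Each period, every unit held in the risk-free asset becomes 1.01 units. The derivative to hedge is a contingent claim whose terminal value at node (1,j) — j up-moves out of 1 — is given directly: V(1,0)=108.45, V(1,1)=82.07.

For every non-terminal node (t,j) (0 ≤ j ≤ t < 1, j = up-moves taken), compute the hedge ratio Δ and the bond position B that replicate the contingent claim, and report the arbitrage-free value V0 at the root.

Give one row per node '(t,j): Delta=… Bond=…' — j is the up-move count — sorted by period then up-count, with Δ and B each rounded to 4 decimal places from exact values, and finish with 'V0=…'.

No-arbitrage ⇒ martingale measure with p* = (R−d)/(u−d) = 0.5208.
Payoff layer (t=1): V(1,0)=108.4500, V(1,1)=82.0700
  t=0,j=0: stock 79.0000 → up 97.9600 (V=82.0700), down 60.0400 (V=108.4500). Price 93.7727; hedge Δ=-0.6957, bond B=148.7310.
Check: Δ(0,0)·S0 + B(0,0) = 93.7727 = V0.

(0,0): Delta=-0.6957 Bond=148.7310
V0=93.7727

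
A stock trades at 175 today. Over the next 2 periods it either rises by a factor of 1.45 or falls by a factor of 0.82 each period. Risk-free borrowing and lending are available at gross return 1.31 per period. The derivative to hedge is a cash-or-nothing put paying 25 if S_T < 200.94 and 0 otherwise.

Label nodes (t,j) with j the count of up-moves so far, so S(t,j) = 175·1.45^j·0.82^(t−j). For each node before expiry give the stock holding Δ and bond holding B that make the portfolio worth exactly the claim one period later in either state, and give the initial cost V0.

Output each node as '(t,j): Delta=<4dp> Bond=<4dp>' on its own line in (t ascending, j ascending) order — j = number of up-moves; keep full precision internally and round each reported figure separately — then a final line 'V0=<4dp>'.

No-arbitrage ⇒ martingale measure with p* = (R−d)/(u−d) = 0.7778.
Terminal payoffs: V(2,0)=25.0000, V(2,1)=0.0000, V(2,2)=0.0000
Node (1,0) S=143.5000: V=(p*·0.0000+(1−p*)·25.0000)/1.31=4.2409; Δ=(0.0000−25.0000)/(208.0750−117.6700)=-0.2765; B=V−Δ·S=43.9234
Node (1,1) S=253.7500: V=(p*·0.0000+(1−p*)·0.0000)/1.31=0.0000; Δ=(0.0000−0.0000)/(367.9375−208.0750)=0.0000; B=V−Δ·S=0.0000
Node (0,0) S=175.0000: V=(p*·0.0000+(1−p*)·4.2409)/1.31=0.7194; Δ=(0.0000−4.2409)/(253.7500−143.5000)=-0.0385; B=V−Δ·S=7.4510
Each (Δ,B) replicates both successor values, so the strategy is self-financing and V0 is arbitrage-free.

(0,0): Delta=-0.0385 Bond=7.4510
(1,0): Delta=-0.2765 Bond=43.9234
(1,1): Delta=0.0000 Bond=0.0000
V0=0.7194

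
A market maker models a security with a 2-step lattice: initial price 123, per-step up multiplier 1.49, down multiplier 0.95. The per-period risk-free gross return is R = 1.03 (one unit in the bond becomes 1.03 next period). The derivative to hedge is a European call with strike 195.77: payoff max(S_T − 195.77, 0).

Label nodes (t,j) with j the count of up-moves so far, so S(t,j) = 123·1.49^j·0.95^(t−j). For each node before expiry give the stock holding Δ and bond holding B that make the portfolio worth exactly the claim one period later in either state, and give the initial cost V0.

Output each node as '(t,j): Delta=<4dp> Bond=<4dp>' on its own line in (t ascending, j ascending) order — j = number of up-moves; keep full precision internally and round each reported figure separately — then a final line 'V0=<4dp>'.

(0,0): Delta=0.1674 Bond=-18.9908
(1,0): Delta=0.0000 Bond=0.0000
(1,1): Delta=0.7811 Bond=-132.0338
V0=1.5992

The replicating-portfolio and risk-neutral prices coincide; use p* = (1.03−0.95)/(1.49−0.95) = 0.1481 for the latter.
Terminal payoffs: V(2,0)=0.0000, V(2,1)=0.0000, V(2,2)=77.3023
(1,0): S=116.8500. Δ = (V_up−V_dn)/(S_up−S_dn) = (0.0000−0.0000)/(174.1065−111.0075) = 0.0000. V = [p*·0.0000 + (1−p*)·0.0000]/1.03 = 0.0000. B = V − Δ·S = 0.0000.
(1,1): S=183.2700. Δ = (V_up−V_dn)/(S_up−S_dn) = (77.3023−0.0000)/(273.0723−174.1065) = 0.7811. V = [p*·77.3023 + (1−p*)·0.0000]/1.03 = 11.1186. B = V − Δ·S = -132.0338.
(0,0): S=123.0000. Δ = (V_up−V_dn)/(S_up−S_dn) = (11.1186−0.0000)/(183.2700−116.8500) = 0.1674. V = [p*·11.1186 + (1−p*)·0.0000]/1.03 = 1.5992. B = V − Δ·S = -18.9908.
The time-0 hedge costs 1.5992, which is the no-arbitrage price.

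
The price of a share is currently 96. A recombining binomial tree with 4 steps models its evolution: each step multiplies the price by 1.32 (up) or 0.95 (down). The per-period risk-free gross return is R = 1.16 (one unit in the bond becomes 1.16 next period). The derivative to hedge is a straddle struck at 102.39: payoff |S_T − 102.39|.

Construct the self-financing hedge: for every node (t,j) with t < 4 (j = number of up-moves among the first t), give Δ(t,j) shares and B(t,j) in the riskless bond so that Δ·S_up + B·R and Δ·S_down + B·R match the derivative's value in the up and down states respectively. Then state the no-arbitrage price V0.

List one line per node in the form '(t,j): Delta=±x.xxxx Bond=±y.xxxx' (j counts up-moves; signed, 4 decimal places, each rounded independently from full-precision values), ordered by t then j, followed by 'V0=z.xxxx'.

Since d<R<u, set p* = (R−d)/(u−d) = 0.5676; price each node as the discounted p*-expectation of its children.
At expiry t=4: V(4,0)=24.1974, V(4,1)=6.2566, V(4,2)=48.5715, V(4,3)=107.3671, V(4,4)=189.0619
  t=3,j=0: stock 82.3080 → up 108.6466 (V=6.2566), down 78.1926 (V=24.1974). Price 12.0817; hedge Δ=-0.5891, bond B=60.5704.
  t=3,j=1: stock 114.3648 → up 150.9615 (V=48.5715), down 108.6466 (V=6.2566). Price 26.0976; hedge Δ=1.0000, bond B=-88.2672.
  t=3,j=2: stock 158.9069 → up 209.7571 (V=107.3671), down 150.9615 (V=48.5715). Price 70.6396; hedge Δ=1.0000, bond B=-88.2672.
  t=3,j=3: stock 220.7969 → up 291.4519 (V=189.0619), down 209.7571 (V=107.3671). Price 132.5297; hedge Δ=1.0000, bond B=-88.2672.
  t=2,j=0: stock 86.6400 → up 114.3648 (V=26.0976), down 82.3080 (V=12.0817). Price 17.2730; hedge Δ=0.4372, bond B=-20.6078.
  t=2,j=1: stock 120.3840 → up 158.9069 (V=70.6396), down 114.3648 (V=26.0976). Price 44.2916; hedge Δ=1.0000, bond B=-76.0924.
  t=2,j=2: stock 167.2704 → up 220.7969 (V=132.5297), down 158.9069 (V=70.6396). Price 91.1780; hedge Δ=1.0000, bond B=-76.0924.
  t=1,j=0: stock 91.2000 → up 120.3840 (V=44.2916), down 86.6400 (V=17.2730). Price 28.1102; hedge Δ=0.8007, bond B=-44.9130.
  t=1,j=1: stock 126.7200 → up 167.2704 (V=91.1780), down 120.3840 (V=44.2916). Price 61.1231; hedge Δ=1.0000, bond B=-65.5969.
  t=0,j=0: stock 96.0000 → up 126.7200 (V=61.1231), down 91.2000 (V=28.1102). Price 40.3855; hedge Δ=0.9294, bond B=-48.8384.
Root portfolio cost Δ·96+B reproduces V0=40.3855.

(0,0): Delta=0.9294 Bond=-48.8384
(1,0): Delta=0.8007 Bond=-44.9130
(1,1): Delta=1.0000 Bond=-65.5969
(2,0): Delta=0.4372 Bond=-20.6078
(2,1): Delta=1.0000 Bond=-76.0924
(2,2): Delta=1.0000 Bond=-76.0924
(3,0): Delta=-0.5891 Bond=60.5704
(3,1): Delta=1.0000 Bond=-88.2672
(3,2): Delta=1.0000 Bond=-88.2672
(3,3): Delta=1.0000 Bond=-88.2672
V0=40.3855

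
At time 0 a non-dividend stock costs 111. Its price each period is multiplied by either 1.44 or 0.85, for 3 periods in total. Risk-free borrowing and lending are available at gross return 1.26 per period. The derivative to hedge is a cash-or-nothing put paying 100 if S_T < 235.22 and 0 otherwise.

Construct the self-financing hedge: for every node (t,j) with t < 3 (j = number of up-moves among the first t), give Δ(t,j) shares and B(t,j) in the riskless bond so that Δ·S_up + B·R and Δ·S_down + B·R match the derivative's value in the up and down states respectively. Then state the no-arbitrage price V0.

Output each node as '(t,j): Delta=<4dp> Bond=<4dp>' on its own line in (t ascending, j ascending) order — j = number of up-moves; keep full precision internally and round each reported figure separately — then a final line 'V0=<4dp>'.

(0,0): Delta=-0.4645 Bond=84.7698
(1,0): Delta=0.0000 Bond=62.9882
(1,1): Delta=-0.5848 Bond=126.0487
(2,0): Delta=0.0000 Bond=79.3651
(2,1): Delta=0.0000 Bond=79.3651
(2,2): Delta=-0.7364 Bond=193.7046
V0=33.2148

No-arbitrage ⇒ martingale measure with p* = (R−d)/(u−d) = 0.6949.
Terminal values V(3,·): V(3,0)=100.0000, V(3,1)=100.0000, V(3,2)=100.0000, V(3,3)=0.0000
Node (2,0) S=80.1975: V=(p*·100.0000+(1−p*)·100.0000)/1.26=79.3651; Δ=(100.0000−100.0000)/(115.4844−68.1679)=0.0000; B=V−Δ·S=79.3651
Node (2,1) S=135.8640: V=(p*·100.0000+(1−p*)·100.0000)/1.26=79.3651; Δ=(100.0000−100.0000)/(195.6442−115.4844)=0.0000; B=V−Δ·S=79.3651
Node (2,2) S=230.1696: V=(p*·0.0000+(1−p*)·100.0000)/1.26=24.2131; Δ=(0.0000−100.0000)/(331.4442−195.6442)=-0.7364; B=V−Δ·S=193.7046
Node (1,0) S=94.3500: V=(p*·79.3651+(1−p*)·79.3651)/1.26=62.9882; Δ=(79.3651−79.3651)/(135.8640−80.1975)=0.0000; B=V−Δ·S=62.9882
Node (1,1) S=159.8400: V=(p*·24.2131+(1−p*)·79.3651)/1.26=32.5707; Δ=(24.2131−79.3651)/(230.1696−135.8640)=-0.5848; B=V−Δ·S=126.0487
Node (0,0) S=111.0000: V=(p*·32.5707+(1−p*)·62.9882)/1.26=33.2148; Δ=(32.5707−62.9882)/(159.8400−94.3500)=-0.4645; B=V−Δ·S=84.7698
Each (Δ,B) replicates both successor values, so the strategy is self-financing and V0 is arbitrage-free.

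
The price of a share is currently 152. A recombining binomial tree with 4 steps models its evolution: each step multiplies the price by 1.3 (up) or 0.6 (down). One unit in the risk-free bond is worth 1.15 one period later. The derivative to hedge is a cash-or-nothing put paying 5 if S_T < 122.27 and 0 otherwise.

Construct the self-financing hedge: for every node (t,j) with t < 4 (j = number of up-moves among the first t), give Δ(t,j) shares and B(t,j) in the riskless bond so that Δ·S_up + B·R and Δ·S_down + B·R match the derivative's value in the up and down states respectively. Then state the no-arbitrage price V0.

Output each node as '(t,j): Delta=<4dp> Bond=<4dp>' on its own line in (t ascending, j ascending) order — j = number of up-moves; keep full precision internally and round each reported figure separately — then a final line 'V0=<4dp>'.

(0,0): Delta=-0.0123 Bond=2.4446
(1,0): Delta=-0.0366 Bond=5.0272
(1,1): Delta=-0.0092 Bond=2.2069
(2,0): Delta=0.0000 Bond=3.7807
(2,1): Delta=-0.0412 Bond=6.3269
(2,2): Delta=-0.0052 Bond=1.5046
(3,0): Delta=0.0000 Bond=4.3478
(3,1): Delta=0.0000 Bond=4.3478
(3,2): Delta=-0.0463 Bond=8.0745
(3,3): Delta=0.0000 Bond=0.0000
V0=0.5807

Since d<R<u, set p* = (R−d)/(u−d) = 0.7857; price each node as the discounted p*-expectation of its children.
Payoff layer (t=4): V(4,0)=5.0000, V(4,1)=5.0000, V(4,2)=5.0000, V(4,3)=0.0000, V(4,4)=0.0000
  t=3,j=0: stock 32.8320 → up 42.6816 (V=5.0000), down 19.6992 (V=5.0000). Price 4.3478; hedge Δ=0.0000, bond B=4.3478.
  t=3,j=1: stock 71.1360 → up 92.4768 (V=5.0000), down 42.6816 (V=5.0000). Price 4.3478; hedge Δ=0.0000, bond B=4.3478.
  t=3,j=2: stock 154.1280 → up 200.3664 (V=0.0000), down 92.4768 (V=5.0000). Price 0.9317; hedge Δ=-0.0463, bond B=8.0745.
  t=3,j=3: stock 333.9440 → up 434.1272 (V=0.0000), down 200.3664 (V=0.0000). Price 0.0000; hedge Δ=0.0000, bond B=0.0000.
  t=2,j=0: stock 54.7200 → up 71.1360 (V=4.3478), down 32.8320 (V=4.3478). Price 3.7807; hedge Δ=0.0000, bond B=3.7807.
  t=2,j=1: stock 118.5600 → up 154.1280 (V=0.9317), down 71.1360 (V=4.3478). Price 1.4467; hedge Δ=-0.0412, bond B=6.3269.
  t=2,j=2: stock 256.8800 → up 333.9440 (V=0.0000), down 154.1280 (V=0.9317). Price 0.1736; hedge Δ=-0.0052, bond B=1.5046.
  t=1,j=0: stock 91.2000 → up 118.5600 (V=1.4467), down 54.7200 (V=3.7807). Price 1.6929; hedge Δ=-0.0366, bond B=5.0272.
  t=1,j=1: stock 197.6000 → up 256.8800 (V=0.1736), down 118.5600 (V=1.4467). Price 0.3882; hedge Δ=-0.0092, bond B=2.2069.
  t=0,j=0: stock 152.0000 → up 197.6000 (V=0.3882), down 91.2000 (V=1.6929). Price 0.5807; hedge Δ=-0.0123, bond B=2.4446.
Check: Δ(0,0)·S0 + B(0,0) = 0.5807 = V0.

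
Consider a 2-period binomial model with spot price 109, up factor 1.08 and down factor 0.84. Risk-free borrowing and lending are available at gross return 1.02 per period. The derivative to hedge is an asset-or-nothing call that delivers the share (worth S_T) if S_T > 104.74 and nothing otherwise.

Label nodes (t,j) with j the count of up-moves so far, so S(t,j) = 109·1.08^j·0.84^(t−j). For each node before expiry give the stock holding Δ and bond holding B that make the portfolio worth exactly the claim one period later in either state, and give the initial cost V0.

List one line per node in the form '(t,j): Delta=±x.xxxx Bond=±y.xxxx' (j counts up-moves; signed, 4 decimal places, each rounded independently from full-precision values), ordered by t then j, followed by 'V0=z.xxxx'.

(0,0): Delta=3.5735 Bond=-320.7768
(1,0): Delta=0.0000 Bond=0.0000
(1,1): Delta=4.5000 Bond=-436.2565
V0=68.7379

Since d<R<u, set p* = (R−d)/(u−d) = 0.7500; price each node as the discounted p*-expectation of its children.
Payoff layer (t=2): V(2,0)=0.0000, V(2,1)=0.0000, V(2,2)=127.1376
(1,0): S=91.5600. Δ = (V_up−V_dn)/(S_up−S_dn) = (0.0000−0.0000)/(98.8848−76.9104) = 0.0000. V = [p*·0.0000 + (1−p*)·0.0000]/1.02 = 0.0000. B = V − Δ·S = 0.0000.
(1,1): S=117.7200. Δ = (V_up−V_dn)/(S_up−S_dn) = (127.1376−0.0000)/(127.1376−98.8848) = 4.5000. V = [p*·127.1376 + (1−p*)·0.0000]/1.02 = 93.4835. B = V − Δ·S = -436.2565.
(0,0): S=109.0000. Δ = (V_up−V_dn)/(S_up−S_dn) = (93.4835−0.0000)/(117.7200−91.5600) = 3.5735. V = [p*·93.4835 + (1−p*)·0.0000]/1.02 = 68.7379. B = V − Δ·S = -320.7768.
Check: Δ(0,0)·S0 + B(0,0) = 68.7379 = V0.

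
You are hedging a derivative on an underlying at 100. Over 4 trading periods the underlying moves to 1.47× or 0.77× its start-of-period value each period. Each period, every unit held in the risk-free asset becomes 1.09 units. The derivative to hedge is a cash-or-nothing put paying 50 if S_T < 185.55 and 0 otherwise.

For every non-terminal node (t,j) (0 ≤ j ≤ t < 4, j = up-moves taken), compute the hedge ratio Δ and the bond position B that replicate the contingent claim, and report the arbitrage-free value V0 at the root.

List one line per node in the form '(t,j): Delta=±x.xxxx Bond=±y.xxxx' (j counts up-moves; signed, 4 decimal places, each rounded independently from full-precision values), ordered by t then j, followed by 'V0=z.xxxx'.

(0,0): Delta=-0.1877 Bond=45.2981
(1,0): Delta=-0.1632 Bond=47.4846
(1,1): Delta=-0.2030 Bond=51.6197
(2,0): Delta=0.0000 Bond=42.0840
(2,1): Delta=-0.2647 Bond=63.2462
(2,2): Delta=-0.1646 Bond=47.9758
(3,0): Delta=0.0000 Bond=45.8716
(3,1): Delta=0.0000 Bond=45.8716
(3,2): Delta=-0.4293 Bond=96.3303
(3,3): Delta=0.0000 Bond=0.0000
V0=26.5264

Under the risk-neutral measure, an up-move has probability p* = (R−d)/(u−d) = 0.4571 and values discount at R = 1.09.
Payoff layer (t=4): V(4,0)=50.0000, V(4,1)=50.0000, V(4,2)=50.0000, V(4,3)=0.0000, V(4,4)=0.0000
(3,0): S=45.6533. Δ = (V_up−V_dn)/(S_up−S_dn) = (50.0000−50.0000)/(67.1104−35.1530) = 0.0000. V = [p*·50.0000 + (1−p*)·50.0000]/1.09 = 45.8716. B = V − Δ·S = 45.8716.
(3,1): S=87.1563. Δ = (V_up−V_dn)/(S_up−S_dn) = (50.0000−50.0000)/(128.1198−67.1104) = 0.0000. V = [p*·50.0000 + (1−p*)·50.0000]/1.09 = 45.8716. B = V − Δ·S = 45.8716.
(3,2): S=166.3893. Δ = (V_up−V_dn)/(S_up−S_dn) = (0.0000−50.0000)/(244.5923−128.1198) = -0.4293. V = [p*·0.0000 + (1−p*)·50.0000]/1.09 = 24.9017. B = V − Δ·S = 96.3303.
(3,3): S=317.6523. Δ = (V_up−V_dn)/(S_up−S_dn) = (0.0000−0.0000)/(466.9489−244.5923) = 0.0000. V = [p*·0.0000 + (1−p*)·0.0000]/1.09 = 0.0000. B = V − Δ·S = 0.0000.
(2,0): S=59.2900. Δ = (V_up−V_dn)/(S_up−S_dn) = (45.8716−45.8716)/(87.1563−45.6533) = 0.0000. V = [p*·45.8716 + (1−p*)·45.8716]/1.09 = 42.0840. B = V − Δ·S = 42.0840.
(2,1): S=113.1900. Δ = (V_up−V_dn)/(S_up−S_dn) = (24.9017−45.8716)/(166.3893−87.1563) = -0.2647. V = [p*·24.9017 + (1−p*)·45.8716]/1.09 = 33.2893. B = V − Δ·S = 63.2462.
(2,2): S=216.0900. Δ = (V_up−V_dn)/(S_up−S_dn) = (0.0000−24.9017)/(317.6523−166.3893) = -0.1646. V = [p*·0.0000 + (1−p*)·24.9017]/1.09 = 12.4019. B = V − Δ·S = 47.9758.
(1,0): S=77.0000. Δ = (V_up−V_dn)/(S_up−S_dn) = (33.2893−42.0840)/(113.1900−59.2900) = -0.1632. V = [p*·33.2893 + (1−p*)·42.0840]/1.09 = 34.9207. B = V − Δ·S = 47.4846.
(1,1): S=147.0000. Δ = (V_up−V_dn)/(S_up−S_dn) = (12.4019−33.2893)/(216.0900−113.1900) = -0.2030. V = [p*·12.4019 + (1−p*)·33.2893]/1.09 = 21.7805. B = V − Δ·S = 51.6197.
(0,0): S=100.0000. Δ = (V_up−V_dn)/(S_up−S_dn) = (21.7805−34.9207)/(147.0000−77.0000) = -0.1877. V = [p*·21.7805 + (1−p*)·34.9207]/1.09 = 26.5264. B = V − Δ·S = 45.2981.
Check: Δ(0,0)·S0 + B(0,0) = 26.5264 = V0.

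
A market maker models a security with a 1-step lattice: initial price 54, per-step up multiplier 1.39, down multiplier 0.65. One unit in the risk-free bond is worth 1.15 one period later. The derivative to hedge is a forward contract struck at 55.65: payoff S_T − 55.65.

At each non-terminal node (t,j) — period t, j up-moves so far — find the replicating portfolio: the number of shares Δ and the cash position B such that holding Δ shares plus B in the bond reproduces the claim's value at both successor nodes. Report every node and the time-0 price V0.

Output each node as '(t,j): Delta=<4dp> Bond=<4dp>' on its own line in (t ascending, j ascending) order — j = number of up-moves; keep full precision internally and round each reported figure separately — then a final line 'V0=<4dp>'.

(0,0): Delta=1.0000 Bond=-48.3913
V0=5.6087

Since d<R<u, set p* = (R−d)/(u−d) = 0.6757; price each node as the discounted p*-expectation of its children.
Terminal values V(1,·): V(1,0)=-20.5500, V(1,1)=19.4100
(0,0): S=54.0000. Δ = (V_up−V_dn)/(S_up−S_dn) = (19.4100−-20.5500)/(75.0600−35.1000) = 1.0000. V = [p*·19.4100 + (1−p*)·-20.5500]/1.15 = 5.6087. B = V − Δ·S = -48.3913.
Each (Δ,B) replicates both successor values, so the strategy is self-financing and V0 is arbitrage-free.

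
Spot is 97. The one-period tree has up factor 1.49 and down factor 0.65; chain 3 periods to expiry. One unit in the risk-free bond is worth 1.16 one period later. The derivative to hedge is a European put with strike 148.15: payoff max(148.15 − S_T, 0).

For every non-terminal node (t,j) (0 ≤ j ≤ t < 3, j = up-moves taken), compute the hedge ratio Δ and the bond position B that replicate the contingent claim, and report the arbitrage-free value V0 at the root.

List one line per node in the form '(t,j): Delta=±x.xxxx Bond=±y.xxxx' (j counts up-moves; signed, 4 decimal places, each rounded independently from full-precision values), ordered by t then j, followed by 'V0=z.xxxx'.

(0,0): Delta=-0.4193 Bond=63.3498
(1,0): Delta=-1.0000 Bond=110.0996
(1,1): Delta=-0.2554 Bond=49.7945
(2,0): Delta=-1.0000 Bond=127.7155
(2,1): Delta=-1.0000 Bond=127.7155
(2,2): Delta=-0.0452 Bond=12.4972
V0=22.6788

Risk-neutral probability p* = (R−d)/(u−d) = (1.16−0.65)/(1.49−0.65) = 0.6071.
Terminal payoffs: V(3,0)=121.5114, V(3,1)=87.0861, V(3,2)=8.1727, V(3,3)=0.0000
(2,0): S=40.9825. Δ = (V_up−V_dn)/(S_up−S_dn) = (87.0861−121.5114)/(61.0639−26.6386) = -1.0000. V = [p*·87.0861 + (1−p*)·121.5114]/1.16 = 86.7330. B = V − Δ·S = 127.7155.
(2,1): S=93.9445. Δ = (V_up−V_dn)/(S_up−S_dn) = (8.1727−87.0861)/(139.9773−61.0639) = -1.0000. V = [p*·8.1727 + (1−p*)·87.0861]/1.16 = 33.7710. B = V − Δ·S = 127.7155.
(2,2): S=215.3497. Δ = (V_up−V_dn)/(S_up−S_dn) = (0.0000−8.1727)/(320.8711−139.9773) = -0.0452. V = [p*·0.0000 + (1−p*)·8.1727]/1.16 = 2.7678. B = V − Δ·S = 12.4972.
(1,0): S=63.0500. Δ = (V_up−V_dn)/(S_up−S_dn) = (33.7710−86.7330)/(93.9445−40.9825) = -1.0000. V = [p*·33.7710 + (1−p*)·86.7330]/1.16 = 47.0496. B = V − Δ·S = 110.0996.
(1,1): S=144.5300. Δ = (V_up−V_dn)/(S_up−S_dn) = (2.7678−33.7710)/(215.3497−93.9445) = -0.2554. V = [p*·2.7678 + (1−p*)·33.7710]/1.16 = 12.8859. B = V − Δ·S = 49.7945.
(0,0): S=97.0000. Δ = (V_up−V_dn)/(S_up−S_dn) = (12.8859−47.0496)/(144.5300−63.0500) = -0.4193. V = [p*·12.8859 + (1−p*)·47.0496]/1.16 = 22.6788. B = V − Δ·S = 63.3498.
The time-0 hedge costs 22.6788, which is the no-arbitrage price.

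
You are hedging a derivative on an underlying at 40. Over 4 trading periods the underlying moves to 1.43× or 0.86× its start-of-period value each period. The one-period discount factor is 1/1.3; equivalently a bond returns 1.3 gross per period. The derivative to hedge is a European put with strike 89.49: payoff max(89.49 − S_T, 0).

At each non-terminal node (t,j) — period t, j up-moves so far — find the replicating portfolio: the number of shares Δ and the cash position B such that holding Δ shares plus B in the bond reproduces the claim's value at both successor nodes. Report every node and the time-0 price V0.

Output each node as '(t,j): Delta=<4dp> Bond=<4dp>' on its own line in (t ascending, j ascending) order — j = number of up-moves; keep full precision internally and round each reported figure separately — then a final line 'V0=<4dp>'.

(0,0): Delta=-0.2974 Bond=14.5293
(1,0): Delta=-0.8004 Bond=36.1894
(1,1): Delta=-0.2080 Bond=13.7764
(2,0): Delta=-1.0000 Bond=52.9527
(2,1): Delta=-0.7649 Bond=45.3012
(2,2): Delta=-0.1091 Bond=9.8163
(3,0): Delta=-1.0000 Bond=68.8385
(3,1): Delta=-1.0000 Bond=68.8385
(3,2): Delta=-0.7231 Bond=55.9527
(3,3): Delta=0.0000 Bond=0.0000
V0=2.6331

The replicating-portfolio and risk-neutral prices coincide; use p* = (1.3−0.86)/(1.43−0.86) = 0.7719 for the latter.
At expiry t=4: V(4,0)=67.6097, V(4,1)=53.1076, V(4,2)=28.9937, V(4,3)=0.0000, V(4,4)=0.0000
  t=3,j=0: stock 25.4422 → up 36.3824 (V=53.1076), down 21.8803 (V=67.6097). Price 43.3962; hedge Δ=-1.0000, bond B=68.8385.
  t=3,j=1: stock 42.3051 → up 60.4963 (V=28.9937), down 36.3824 (V=53.1076). Price 26.5333; hedge Δ=-1.0000, bond B=68.8385.
  t=3,j=2: stock 70.3446 → up 100.5927 (V=0.0000), down 60.4963 (V=28.9937). Price 5.0866; hedge Δ=-0.7231, bond B=55.9527.
  t=3,j=3: stock 116.9683 → up 167.2646 (V=0.0000), down 100.5927 (V=0.0000). Price 0.0000; hedge Δ=0.0000, bond B=0.0000.
  t=2,j=0: stock 29.5840 → up 42.3051 (V=26.5333), down 25.4422 (V=43.3962). Price 23.3687; hedge Δ=-1.0000, bond B=52.9527.
  t=2,j=1: stock 49.1920 → up 70.3446 (V=5.0866), down 42.3051 (V=26.5333). Price 7.6754; hedge Δ=-0.7649, bond B=45.3012.
  t=2,j=2: stock 81.7960 → up 116.9683 (V=0.0000), down 70.3446 (V=5.0866). Price 0.8924; hedge Δ=-0.1091, bond B=9.8163.
  t=1,j=0: stock 34.4000 → up 49.1920 (V=7.6754), down 29.5840 (V=23.3687). Price 8.6573; hedge Δ=-0.8004, bond B=36.1894.
  t=1,j=1: stock 57.2000 → up 81.7960 (V=0.8924), down 49.1920 (V=7.6754). Price 1.8764; hedge Δ=-0.2080, bond B=13.7764.
  t=0,j=0: stock 40.0000 → up 57.2000 (V=1.8764), down 34.4000 (V=8.6573). Price 2.6331; hedge Δ=-0.2974, bond B=14.5293.
Self-financing check: at every node Δ·S+B equals the discounted successor values.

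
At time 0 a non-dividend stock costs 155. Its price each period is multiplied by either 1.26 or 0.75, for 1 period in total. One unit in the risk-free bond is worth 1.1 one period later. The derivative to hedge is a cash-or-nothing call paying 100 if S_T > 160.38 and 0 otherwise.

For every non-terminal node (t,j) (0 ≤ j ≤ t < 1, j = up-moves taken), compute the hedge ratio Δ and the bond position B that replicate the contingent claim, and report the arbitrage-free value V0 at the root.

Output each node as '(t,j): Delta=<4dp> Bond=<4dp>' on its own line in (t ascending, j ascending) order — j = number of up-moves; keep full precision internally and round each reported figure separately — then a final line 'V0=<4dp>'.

(0,0): Delta=1.2650 Bond=-133.6898
V0=62.3886

Risk-neutral probability p* = (R−d)/(u−d) = (1.1−0.75)/(1.26−0.75) = 0.6863.
Payoff layer (t=1): V(1,0)=0.0000, V(1,1)=100.0000
Node (0,0) S=155.0000: V=(p*·100.0000+(1−p*)·0.0000)/1.1=62.3886; Δ=(100.0000−0.0000)/(195.3000−116.2500)=1.2650; B=V−Δ·S=-133.6898
Self-financing check: at every node Δ·S+B equals the discounted successor values.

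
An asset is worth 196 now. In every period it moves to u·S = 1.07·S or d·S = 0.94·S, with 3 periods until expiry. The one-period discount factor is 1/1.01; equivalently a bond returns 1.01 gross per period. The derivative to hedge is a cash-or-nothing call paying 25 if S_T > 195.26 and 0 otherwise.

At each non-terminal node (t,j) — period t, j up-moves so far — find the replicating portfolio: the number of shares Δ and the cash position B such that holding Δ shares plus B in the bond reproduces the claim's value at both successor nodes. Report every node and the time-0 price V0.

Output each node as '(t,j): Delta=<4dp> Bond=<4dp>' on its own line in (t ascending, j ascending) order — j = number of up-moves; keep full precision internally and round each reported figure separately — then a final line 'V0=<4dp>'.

(0,0): Delta=0.4781 Bond=-80.1720
(1,0): Delta=0.5565 Bond=-95.4193
(1,1): Delta=0.4190 Bond=-68.5917
(2,0): Delta=0.0000 Bond=0.0000
(2,1): Delta=0.9755 Bond=-178.9794
(2,2): Delta=0.0000 Bond=24.7525
V0=13.5295

Since d<R<u, set p* = (R−d)/(u−d) = 0.5385; price each node as the discounted p*-expectation of its children.
Terminal payoffs: V(3,0)=0.0000, V(3,1)=0.0000, V(3,2)=25.0000, V(3,3)=25.0000
(2,0): S=173.1856. Δ = (V_up−V_dn)/(S_up−S_dn) = (0.0000−0.0000)/(185.3086−162.7945) = 0.0000. V = [p*·0.0000 + (1−p*)·0.0000]/1.01 = 0.0000. B = V − Δ·S = 0.0000.
(2,1): S=197.1368. Δ = (V_up−V_dn)/(S_up−S_dn) = (25.0000−0.0000)/(210.9364−185.3086) = 0.9755. V = [p*·25.0000 + (1−p*)·0.0000]/1.01 = 13.3283. B = V − Δ·S = -178.9794.
(2,2): S=224.4004. Δ = (V_up−V_dn)/(S_up−S_dn) = (25.0000−25.0000)/(240.1084−210.9364) = 0.0000. V = [p*·25.0000 + (1−p*)·25.0000]/1.01 = 24.7525. B = V − Δ·S = 24.7525.
(1,0): S=184.2400. Δ = (V_up−V_dn)/(S_up−S_dn) = (13.3283−0.0000)/(197.1368−173.1856) = 0.5565. V = [p*·13.3283 + (1−p*)·0.0000]/1.01 = 7.1057. B = V − Δ·S = -95.4193.
(1,1): S=209.7200. Δ = (V_up−V_dn)/(S_up−S_dn) = (24.7525−13.3283)/(224.4004−197.1368) = 0.4190. V = [p*·24.7525 + (1−p*)·13.3283]/1.01 = 19.2869. B = V − Δ·S = -68.5917.
(0,0): S=196.0000. Δ = (V_up−V_dn)/(S_up−S_dn) = (19.2869−7.1057)/(209.7200−184.2400) = 0.4781. V = [p*·19.2869 + (1−p*)·7.1057]/1.01 = 13.5295. B = V − Δ·S = -80.1720.
Self-financing check: at every node Δ·S+B equals the discounted successor values.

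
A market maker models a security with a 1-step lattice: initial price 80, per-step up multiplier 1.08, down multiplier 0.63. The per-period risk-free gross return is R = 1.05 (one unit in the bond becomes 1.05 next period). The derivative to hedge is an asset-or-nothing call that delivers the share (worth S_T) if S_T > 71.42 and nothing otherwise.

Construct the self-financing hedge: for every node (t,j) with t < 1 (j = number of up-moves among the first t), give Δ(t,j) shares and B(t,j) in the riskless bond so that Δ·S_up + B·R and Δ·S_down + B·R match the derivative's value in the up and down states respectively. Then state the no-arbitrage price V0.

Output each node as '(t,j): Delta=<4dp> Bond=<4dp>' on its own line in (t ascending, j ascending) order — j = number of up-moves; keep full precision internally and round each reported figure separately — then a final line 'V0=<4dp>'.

The replicating-portfolio and risk-neutral prices coincide; use p* = (1.05−0.63)/(1.08−0.63) = 0.9333 for the latter.
Payoff layer (t=1): V(1,0)=0.0000, V(1,1)=86.4000
  t=0,j=0: stock 80.0000 → up 86.4000 (V=86.4000), down 50.4000 (V=0.0000). Price 76.8000; hedge Δ=2.4000, bond B=-115.2000.
The time-0 hedge costs 76.8000, which is the no-arbitrage price.

(0,0): Delta=2.4000 Bond=-115.2000
V0=76.8000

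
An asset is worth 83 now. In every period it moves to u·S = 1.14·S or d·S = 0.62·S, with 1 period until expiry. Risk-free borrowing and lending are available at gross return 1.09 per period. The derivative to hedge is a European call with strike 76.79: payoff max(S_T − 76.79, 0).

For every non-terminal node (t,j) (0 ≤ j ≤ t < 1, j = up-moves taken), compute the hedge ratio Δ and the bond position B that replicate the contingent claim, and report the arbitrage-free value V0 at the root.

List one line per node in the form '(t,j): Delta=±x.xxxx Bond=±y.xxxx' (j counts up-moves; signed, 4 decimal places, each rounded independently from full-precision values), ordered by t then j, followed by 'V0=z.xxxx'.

No-arbitrage ⇒ martingale measure with p* = (R−d)/(u−d) = 0.9038.
At expiry t=1: V(1,0)=0.0000, V(1,1)=17.8300
(0,0): S=83.0000. Δ = (V_up−V_dn)/(S_up−S_dn) = (17.8300−0.0000)/(94.6200−51.4600) = 0.4131. V = [p*·17.8300 + (1−p*)·0.0000]/1.09 = 14.7849. B = V − Δ·S = -19.5035.
Root portfolio cost Δ·83+B reproduces V0=14.7849.

(0,0): Delta=0.4131 Bond=-19.5035
V0=14.7849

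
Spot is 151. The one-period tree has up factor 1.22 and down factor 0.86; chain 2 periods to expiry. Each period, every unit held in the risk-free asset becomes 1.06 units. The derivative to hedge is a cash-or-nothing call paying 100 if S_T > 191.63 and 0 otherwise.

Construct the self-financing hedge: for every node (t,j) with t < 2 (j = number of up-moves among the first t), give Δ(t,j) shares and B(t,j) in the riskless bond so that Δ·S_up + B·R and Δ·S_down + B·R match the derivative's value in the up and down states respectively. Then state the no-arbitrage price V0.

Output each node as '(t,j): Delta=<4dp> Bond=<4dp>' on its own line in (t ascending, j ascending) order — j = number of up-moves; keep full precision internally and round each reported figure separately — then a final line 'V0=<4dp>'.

(0,0): Delta=0.9641 Bond=-118.1168
(1,0): Delta=0.0000 Bond=0.0000
(1,1): Delta=1.5079 Bond=-225.3669
V0=27.4690

Since d<R<u, set p* = (R−d)/(u−d) = 0.5556; price each node as the discounted p*-expectation of its children.
Terminal payoffs: V(2,0)=0.0000, V(2,1)=0.0000, V(2,2)=100.0000
(1,0): S=129.8600. Δ = (V_up−V_dn)/(S_up−S_dn) = (0.0000−0.0000)/(158.4292−111.6796) = 0.0000. V = [p*·0.0000 + (1−p*)·0.0000]/1.06 = 0.0000. B = V − Δ·S = 0.0000.
(1,1): S=184.2200. Δ = (V_up−V_dn)/(S_up−S_dn) = (100.0000−0.0000)/(224.7484−158.4292) = 1.5079. V = [p*·100.0000 + (1−p*)·0.0000]/1.06 = 52.4109. B = V − Δ·S = -225.3669.
(0,0): S=151.0000. Δ = (V_up−V_dn)/(S_up−S_dn) = (52.4109−0.0000)/(184.2200−129.8600) = 0.9641. V = [p*·52.4109 + (1−p*)·0.0000]/1.06 = 27.4690. B = V − Δ·S = -118.1168.
Check: Δ(0,0)·S0 + B(0,0) = 27.4690 = V0.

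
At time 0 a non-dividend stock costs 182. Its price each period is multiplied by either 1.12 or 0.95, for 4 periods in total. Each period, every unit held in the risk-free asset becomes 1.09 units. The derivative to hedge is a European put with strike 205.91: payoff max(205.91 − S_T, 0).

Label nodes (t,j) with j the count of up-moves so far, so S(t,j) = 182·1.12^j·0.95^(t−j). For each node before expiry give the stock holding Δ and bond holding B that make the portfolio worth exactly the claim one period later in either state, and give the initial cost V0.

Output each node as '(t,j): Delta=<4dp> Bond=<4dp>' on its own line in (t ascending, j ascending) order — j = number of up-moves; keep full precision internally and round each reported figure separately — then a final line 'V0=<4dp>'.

Under the risk-neutral measure, an up-move has probability p* = (R−d)/(u−d) = 0.8235 and values discount at R = 1.09.
Payoff layer (t=4): V(4,0)=57.6699, V(4,1)=31.1427, V(4,2)=0.0000, V(4,3)=0.0000, V(4,4)=0.0000
Node (3,0) S=156.0422: V=(p*·31.1427+(1−p*)·57.6699)/1.09=32.8660; Δ=(31.1427−57.6699)/(174.7673−148.2401)=-1.0000; B=V−Δ·S=188.9083
Node (3,1) S=183.9656: V=(p*·0.0000+(1−p*)·31.1427)/1.09=5.0420; Δ=(0.0000−31.1427)/(206.0415−174.7673)=-0.9958; B=V−Δ·S=188.2342
Node (3,2) S=216.8858: V=(p*·0.0000+(1−p*)·0.0000)/1.09=0.0000; Δ=(0.0000−0.0000)/(242.9121−206.0415)=0.0000; B=V−Δ·S=0.0000
Node (3,3) S=255.6969: V=(p*·0.0000+(1−p*)·0.0000)/1.09=0.0000; Δ=(0.0000−0.0000)/(286.3805−242.9121)=0.0000; B=V−Δ·S=0.0000
Node (2,0) S=164.2550: V=(p*·5.0420+(1−p*)·32.8660)/1.09=9.1304; Δ=(5.0420−32.8660)/(183.9656−156.0422)=-0.9964; B=V−Δ·S=172.8011
Node (2,1) S=193.6480: V=(p*·0.0000+(1−p*)·5.0420)/1.09=0.8163; Δ=(0.0000−5.0420)/(216.8858−183.9656)=-0.1532; B=V−Δ·S=30.4750
Node (2,2) S=228.3008: V=(p*·0.0000+(1−p*)·0.0000)/1.09=0.0000; Δ=(0.0000−0.0000)/(255.6969−216.8858)=0.0000; B=V−Δ·S=0.0000
Node (1,0) S=172.9000: V=(p*·0.8163+(1−p*)·9.1304)/1.09=2.0949; Δ=(0.8163−9.1304)/(193.6480−164.2550)=-0.2829; B=V−Δ·S=51.0013
Node (1,1) S=203.8400: V=(p*·0.0000+(1−p*)·0.8163)/1.09=0.1322; Δ=(0.0000−0.8163)/(228.3008−193.6480)=-0.0236; B=V−Δ·S=4.9339
Node (0,0) S=182.0000: V=(p*·0.1322+(1−p*)·2.0949)/1.09=0.4390; Δ=(0.1322−2.0949)/(203.8400−172.9000)=-0.0634; B=V−Δ·S=11.9848
Each (Δ,B) replicates both successor values, so the strategy is self-financing and V0 is arbitrage-free.

(0,0): Delta=-0.0634 Bond=11.9848
(1,0): Delta=-0.2829 Bond=51.0013
(1,1): Delta=-0.0236 Bond=4.9339
(2,0): Delta=-0.9964 Bond=172.8011
(2,1): Delta=-0.1532 Bond=30.4750
(2,2): Delta=0.0000 Bond=0.0000
(3,0): Delta=-1.0000 Bond=188.9083
(3,1): Delta=-0.9958 Bond=188.2342
(3,2): Delta=0.0000 Bond=0.0000
(3,3): Delta=0.0000 Bond=0.0000
V0=0.4390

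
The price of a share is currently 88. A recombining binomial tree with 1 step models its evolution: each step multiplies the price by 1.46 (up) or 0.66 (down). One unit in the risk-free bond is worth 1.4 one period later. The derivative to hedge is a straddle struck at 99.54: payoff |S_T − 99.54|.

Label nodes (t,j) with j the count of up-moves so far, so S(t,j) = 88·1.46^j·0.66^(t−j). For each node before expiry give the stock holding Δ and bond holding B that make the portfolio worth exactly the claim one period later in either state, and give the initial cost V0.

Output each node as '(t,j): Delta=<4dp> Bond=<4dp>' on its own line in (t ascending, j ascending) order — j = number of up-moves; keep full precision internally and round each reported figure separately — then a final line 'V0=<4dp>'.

No-arbitrage ⇒ martingale measure with p* = (R−d)/(u−d) = 0.9250.
Terminal payoffs: V(1,0)=41.4600, V(1,1)=28.9400
(0,0): S=88.0000. Δ = (V_up−V_dn)/(S_up−S_dn) = (28.9400−41.4600)/(128.4800−58.0800) = -0.1778. V = [p*·28.9400 + (1−p*)·41.4600]/1.4 = 21.3421. B = V − Δ·S = 36.9921.
Root portfolio cost Δ·88+B reproduces V0=21.3421.

(0,0): Delta=-0.1778 Bond=36.9921
V0=21.3421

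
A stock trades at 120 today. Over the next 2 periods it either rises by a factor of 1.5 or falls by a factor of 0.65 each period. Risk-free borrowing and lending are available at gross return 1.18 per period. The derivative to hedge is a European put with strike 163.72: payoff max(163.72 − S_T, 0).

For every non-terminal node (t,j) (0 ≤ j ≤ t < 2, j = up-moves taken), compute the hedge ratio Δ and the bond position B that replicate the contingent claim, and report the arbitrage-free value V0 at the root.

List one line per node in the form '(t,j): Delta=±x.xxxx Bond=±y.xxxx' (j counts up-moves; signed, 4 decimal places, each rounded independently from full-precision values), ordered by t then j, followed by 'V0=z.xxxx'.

No-arbitrage ⇒ martingale measure with p* = (R−d)/(u−d) = 0.6235.
Payoff layer (t=2): V(2,0)=113.0200, V(2,1)=46.7200, V(2,2)=0.0000
  t=1,j=0: stock 78.0000 → up 117.0000 (V=46.7200), down 50.7000 (V=113.0200). Price 60.7458; hedge Δ=-1.0000, bond B=138.7458.
  t=1,j=1: stock 180.0000 → up 270.0000 (V=0.0000), down 117.0000 (V=46.7200). Price 14.9057; hedge Δ=-0.3054, bond B=69.8704.
  t=0,j=0: stock 120.0000 → up 180.0000 (V=14.9057), down 78.0000 (V=60.7458). Price 27.2569; hedge Δ=-0.4494, bond B=81.1864.
Root portfolio cost Δ·120+B reproduces V0=27.2569.

(0,0): Delta=-0.4494 Bond=81.1864
(1,0): Delta=-1.0000 Bond=138.7458
(1,1): Delta=-0.3054 Bond=69.8704
V0=27.2569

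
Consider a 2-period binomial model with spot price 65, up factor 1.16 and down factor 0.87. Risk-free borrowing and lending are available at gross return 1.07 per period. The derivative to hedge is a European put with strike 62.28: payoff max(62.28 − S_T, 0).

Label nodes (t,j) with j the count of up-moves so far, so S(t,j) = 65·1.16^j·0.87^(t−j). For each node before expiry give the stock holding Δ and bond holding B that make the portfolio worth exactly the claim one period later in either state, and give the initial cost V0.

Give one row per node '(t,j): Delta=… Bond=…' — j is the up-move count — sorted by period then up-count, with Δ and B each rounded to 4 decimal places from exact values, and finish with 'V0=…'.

Under the risk-neutral measure, an up-move has probability p* = (R−d)/(u−d) = 0.6897 and values discount at R = 1.07.
At expiry t=2: V(2,0)=13.0815, V(2,1)=0.0000, V(2,2)=0.0000
  t=1,j=0: stock 56.5500 → up 65.5980 (V=0.0000), down 49.1985 (V=13.0815). Price 3.7942; hedge Δ=-0.7977, bond B=48.9028.
  t=1,j=1: stock 75.4000 → up 87.4640 (V=0.0000), down 65.5980 (V=0.0000). Price 0.0000; hedge Δ=0.0000, bond B=0.0000.
  t=0,j=0: stock 65.0000 → up 75.4000 (V=0.0000), down 56.5500 (V=3.7942). Price 1.1005; hedge Δ=-0.2013, bond B=14.1839.
The time-0 hedge costs 1.1005, which is the no-arbitrage price.

(0,0): Delta=-0.2013 Bond=14.1839
(1,0): Delta=-0.7977 Bond=48.9028
(1,1): Delta=0.0000 Bond=0.0000
V0=1.1005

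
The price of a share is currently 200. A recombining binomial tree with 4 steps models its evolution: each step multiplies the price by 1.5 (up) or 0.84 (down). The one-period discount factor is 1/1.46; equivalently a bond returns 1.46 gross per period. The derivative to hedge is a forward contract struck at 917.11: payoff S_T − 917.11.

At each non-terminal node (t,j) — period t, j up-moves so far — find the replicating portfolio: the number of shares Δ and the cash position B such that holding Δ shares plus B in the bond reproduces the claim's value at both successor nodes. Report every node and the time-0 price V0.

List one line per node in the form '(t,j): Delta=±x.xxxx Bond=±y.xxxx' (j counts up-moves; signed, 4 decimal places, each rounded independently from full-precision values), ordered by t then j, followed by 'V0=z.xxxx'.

No-arbitrage ⇒ martingale measure with p* = (R−d)/(u−d) = 0.9394.
Terminal payoffs: V(4,0)=-817.5357, V(4,1)=-739.2988, V(4,2)=-599.5900, V(4,3)=-350.1100, V(4,4)=95.3900
  t=3,j=0: stock 118.5408 → up 177.8112 (V=-739.2988), down 99.5743 (V=-817.5357). Price -509.6167; hedge Δ=1.0000, bond B=-628.1575.
  t=3,j=1: stock 211.6800 → up 317.5200 (V=-599.5900), down 177.8112 (V=-739.2988). Price -416.4775; hedge Δ=1.0000, bond B=-628.1575.
  t=3,j=2: stock 378.0000 → up 567.0000 (V=-350.1100), down 317.5200 (V=-599.5900). Price -250.1575; hedge Δ=1.0000, bond B=-628.1575.
  t=3,j=3: stock 675.0000 → up 1012.5000 (V=95.3900), down 567.0000 (V=-350.1100). Price 46.8425; hedge Δ=1.0000, bond B=-628.1575.
  t=2,j=0: stock 141.1200 → up 211.6800 (V=-416.4775), down 118.5408 (V=-509.6167). Price -289.1249; hedge Δ=1.0000, bond B=-430.2449.
  t=2,j=1: stock 252.0000 → up 378.0000 (V=-250.1575), down 211.6800 (V=-416.4775). Price -178.2449; hedge Δ=1.0000, bond B=-430.2449.
  t=2,j=2: stock 450.0000 → up 675.0000 (V=46.8425), down 378.0000 (V=-250.1575). Price 19.7551; hedge Δ=1.0000, bond B=-430.2449.
  t=1,j=0: stock 168.0000 → up 252.0000 (V=-178.2449), down 141.1200 (V=-289.1249). Price -126.6883; hedge Δ=1.0000, bond B=-294.6883.
  t=1,j=1: stock 300.0000 → up 450.0000 (V=19.7551), down 252.0000 (V=-178.2449). Price 5.3117; hedge Δ=1.0000, bond B=-294.6883.
  t=0,j=0: stock 200.0000 → up 300.0000 (V=5.3117), down 168.0000 (V=-126.6883). Price -1.8413; hedge Δ=1.0000, bond B=-201.8413.
Root portfolio cost Δ·200+B reproduces V0=-1.8413.

(0,0): Delta=1.0000 Bond=-201.8413
(1,0): Delta=1.0000 Bond=-294.6883
(1,1): Delta=1.0000 Bond=-294.6883
(2,0): Delta=1.0000 Bond=-430.2449
(2,1): Delta=1.0000 Bond=-430.2449
(2,2): Delta=1.0000 Bond=-430.2449
(3,0): Delta=1.0000 Bond=-628.1575
(3,1): Delta=1.0000 Bond=-628.1575
(3,2): Delta=1.0000 Bond=-628.1575
(3,3): Delta=1.0000 Bond=-628.1575
V0=-1.8413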